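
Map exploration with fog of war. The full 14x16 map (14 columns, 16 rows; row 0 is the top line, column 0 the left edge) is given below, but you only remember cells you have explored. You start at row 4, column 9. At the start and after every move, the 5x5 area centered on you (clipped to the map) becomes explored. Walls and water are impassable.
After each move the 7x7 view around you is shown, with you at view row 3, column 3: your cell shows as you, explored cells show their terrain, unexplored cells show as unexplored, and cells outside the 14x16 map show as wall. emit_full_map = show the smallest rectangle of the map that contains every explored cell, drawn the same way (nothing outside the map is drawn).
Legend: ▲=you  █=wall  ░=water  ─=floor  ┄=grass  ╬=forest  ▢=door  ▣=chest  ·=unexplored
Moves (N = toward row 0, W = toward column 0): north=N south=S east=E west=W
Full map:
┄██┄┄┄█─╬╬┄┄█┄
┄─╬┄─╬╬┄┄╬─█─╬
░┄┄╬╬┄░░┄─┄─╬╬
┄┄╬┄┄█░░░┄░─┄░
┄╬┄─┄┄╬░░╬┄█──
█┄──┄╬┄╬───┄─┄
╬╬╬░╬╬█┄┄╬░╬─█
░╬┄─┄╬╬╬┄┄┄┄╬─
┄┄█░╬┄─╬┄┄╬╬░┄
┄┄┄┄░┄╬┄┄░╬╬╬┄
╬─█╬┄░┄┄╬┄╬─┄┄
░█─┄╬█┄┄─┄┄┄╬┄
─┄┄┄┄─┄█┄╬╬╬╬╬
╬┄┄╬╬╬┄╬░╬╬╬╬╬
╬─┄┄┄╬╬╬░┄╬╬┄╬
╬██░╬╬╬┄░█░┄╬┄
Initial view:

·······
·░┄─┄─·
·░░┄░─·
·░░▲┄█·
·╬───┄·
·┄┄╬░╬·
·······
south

·░┄─┄─·
·░░┄░─·
·░░╬┄█·
·╬─▲─┄·
·┄┄╬░╬·
·╬┄┄┄┄·
·······

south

·░░┄░─·
·░░╬┄█·
·╬───┄·
·┄┄▲░╬·
·╬┄┄┄┄·
·╬┄┄╬╬·
·······

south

·░░╬┄█·
·╬───┄·
·┄┄╬░╬·
·╬┄▲┄┄·
·╬┄┄╬╬·
·┄┄░╬╬·
·······

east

░░╬┄█··
╬───┄─·
┄┄╬░╬─·
╬┄┄▲┄╬·
╬┄┄╬╬░·
┄┄░╬╬╬·
·······

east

░╬┄█··█
───┄─┄█
┄╬░╬─██
┄┄┄▲╬─█
┄┄╬╬░┄█
┄░╬╬╬┄█
······█

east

╬┄█··██
──┄─┄██
╬░╬─███
┄┄┄▲─██
┄╬╬░┄██
░╬╬╬┄██
·····██

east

┄█··███
─┄─┄███
░╬─████
┄┄╬▲███
╬╬░┄███
╬╬╬┄███
····███

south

─┄─┄███
░╬─████
┄┄╬─███
╬╬░▲███
╬╬╬┄███
·─┄┄███
····███

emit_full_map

░┄─┄─··
░░┄░─··
░░╬┄█··
╬───┄─┄
┄┄╬░╬─█
╬┄┄┄┄╬─
╬┄┄╬╬░▲
┄┄░╬╬╬┄
····─┄┄

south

░╬─████
┄┄╬─███
╬╬░┄███
╬╬╬▲███
·─┄┄███
·┄╬┄███
····███

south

┄┄╬─███
╬╬░┄███
╬╬╬┄███
·─┄▲███
·┄╬┄███
·╬╬╬███
····███

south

╬╬░┄███
╬╬╬┄███
·─┄┄███
·┄╬▲███
·╬╬╬███
·╬╬╬███
····███

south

╬╬╬┄███
·─┄┄███
·┄╬┄███
·╬╬▲███
·╬╬╬███
·╬┄╬███
····███

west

░╬╬╬┄██
·╬─┄┄██
·┄┄╬┄██
·╬╬▲╬██
·╬╬╬╬██
·╬╬┄╬██
·····██

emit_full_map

░┄─┄─··
░░┄░─··
░░╬┄█··
╬───┄─┄
┄┄╬░╬─█
╬┄┄┄┄╬─
╬┄┄╬╬░┄
┄┄░╬╬╬┄
···╬─┄┄
···┄┄╬┄
···╬╬▲╬
···╬╬╬╬
···╬╬┄╬

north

┄╬╬░┄██
░╬╬╬┄██
·╬─┄┄██
·┄┄▲┄██
·╬╬╬╬██
·╬╬╬╬██
·╬╬┄╬██

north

┄┄┄╬─██
┄╬╬░┄██
░╬╬╬┄██
·╬─▲┄██
·┄┄╬┄██
·╬╬╬╬██
·╬╬╬╬██

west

┄┄┄┄╬─█
┄┄╬╬░┄█
┄░╬╬╬┄█
·┄╬▲┄┄█
·┄┄┄╬┄█
·╬╬╬╬╬█
··╬╬╬╬█

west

╬┄┄┄┄╬─
╬┄┄╬╬░┄
┄┄░╬╬╬┄
·╬┄▲─┄┄
·─┄┄┄╬┄
·┄╬╬╬╬╬
···╬╬╬╬

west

·╬┄┄┄┄╬
·╬┄┄╬╬░
·┄┄░╬╬╬
·┄╬▲╬─┄
·┄─┄┄┄╬
·█┄╬╬╬╬
····╬╬╬

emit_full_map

░┄─┄─··
░░┄░─··
░░╬┄█··
╬───┄─┄
┄┄╬░╬─█
╬┄┄┄┄╬─
╬┄┄╬╬░┄
┄┄░╬╬╬┄
┄╬▲╬─┄┄
┄─┄┄┄╬┄
█┄╬╬╬╬╬
···╬╬╬╬
···╬╬┄╬


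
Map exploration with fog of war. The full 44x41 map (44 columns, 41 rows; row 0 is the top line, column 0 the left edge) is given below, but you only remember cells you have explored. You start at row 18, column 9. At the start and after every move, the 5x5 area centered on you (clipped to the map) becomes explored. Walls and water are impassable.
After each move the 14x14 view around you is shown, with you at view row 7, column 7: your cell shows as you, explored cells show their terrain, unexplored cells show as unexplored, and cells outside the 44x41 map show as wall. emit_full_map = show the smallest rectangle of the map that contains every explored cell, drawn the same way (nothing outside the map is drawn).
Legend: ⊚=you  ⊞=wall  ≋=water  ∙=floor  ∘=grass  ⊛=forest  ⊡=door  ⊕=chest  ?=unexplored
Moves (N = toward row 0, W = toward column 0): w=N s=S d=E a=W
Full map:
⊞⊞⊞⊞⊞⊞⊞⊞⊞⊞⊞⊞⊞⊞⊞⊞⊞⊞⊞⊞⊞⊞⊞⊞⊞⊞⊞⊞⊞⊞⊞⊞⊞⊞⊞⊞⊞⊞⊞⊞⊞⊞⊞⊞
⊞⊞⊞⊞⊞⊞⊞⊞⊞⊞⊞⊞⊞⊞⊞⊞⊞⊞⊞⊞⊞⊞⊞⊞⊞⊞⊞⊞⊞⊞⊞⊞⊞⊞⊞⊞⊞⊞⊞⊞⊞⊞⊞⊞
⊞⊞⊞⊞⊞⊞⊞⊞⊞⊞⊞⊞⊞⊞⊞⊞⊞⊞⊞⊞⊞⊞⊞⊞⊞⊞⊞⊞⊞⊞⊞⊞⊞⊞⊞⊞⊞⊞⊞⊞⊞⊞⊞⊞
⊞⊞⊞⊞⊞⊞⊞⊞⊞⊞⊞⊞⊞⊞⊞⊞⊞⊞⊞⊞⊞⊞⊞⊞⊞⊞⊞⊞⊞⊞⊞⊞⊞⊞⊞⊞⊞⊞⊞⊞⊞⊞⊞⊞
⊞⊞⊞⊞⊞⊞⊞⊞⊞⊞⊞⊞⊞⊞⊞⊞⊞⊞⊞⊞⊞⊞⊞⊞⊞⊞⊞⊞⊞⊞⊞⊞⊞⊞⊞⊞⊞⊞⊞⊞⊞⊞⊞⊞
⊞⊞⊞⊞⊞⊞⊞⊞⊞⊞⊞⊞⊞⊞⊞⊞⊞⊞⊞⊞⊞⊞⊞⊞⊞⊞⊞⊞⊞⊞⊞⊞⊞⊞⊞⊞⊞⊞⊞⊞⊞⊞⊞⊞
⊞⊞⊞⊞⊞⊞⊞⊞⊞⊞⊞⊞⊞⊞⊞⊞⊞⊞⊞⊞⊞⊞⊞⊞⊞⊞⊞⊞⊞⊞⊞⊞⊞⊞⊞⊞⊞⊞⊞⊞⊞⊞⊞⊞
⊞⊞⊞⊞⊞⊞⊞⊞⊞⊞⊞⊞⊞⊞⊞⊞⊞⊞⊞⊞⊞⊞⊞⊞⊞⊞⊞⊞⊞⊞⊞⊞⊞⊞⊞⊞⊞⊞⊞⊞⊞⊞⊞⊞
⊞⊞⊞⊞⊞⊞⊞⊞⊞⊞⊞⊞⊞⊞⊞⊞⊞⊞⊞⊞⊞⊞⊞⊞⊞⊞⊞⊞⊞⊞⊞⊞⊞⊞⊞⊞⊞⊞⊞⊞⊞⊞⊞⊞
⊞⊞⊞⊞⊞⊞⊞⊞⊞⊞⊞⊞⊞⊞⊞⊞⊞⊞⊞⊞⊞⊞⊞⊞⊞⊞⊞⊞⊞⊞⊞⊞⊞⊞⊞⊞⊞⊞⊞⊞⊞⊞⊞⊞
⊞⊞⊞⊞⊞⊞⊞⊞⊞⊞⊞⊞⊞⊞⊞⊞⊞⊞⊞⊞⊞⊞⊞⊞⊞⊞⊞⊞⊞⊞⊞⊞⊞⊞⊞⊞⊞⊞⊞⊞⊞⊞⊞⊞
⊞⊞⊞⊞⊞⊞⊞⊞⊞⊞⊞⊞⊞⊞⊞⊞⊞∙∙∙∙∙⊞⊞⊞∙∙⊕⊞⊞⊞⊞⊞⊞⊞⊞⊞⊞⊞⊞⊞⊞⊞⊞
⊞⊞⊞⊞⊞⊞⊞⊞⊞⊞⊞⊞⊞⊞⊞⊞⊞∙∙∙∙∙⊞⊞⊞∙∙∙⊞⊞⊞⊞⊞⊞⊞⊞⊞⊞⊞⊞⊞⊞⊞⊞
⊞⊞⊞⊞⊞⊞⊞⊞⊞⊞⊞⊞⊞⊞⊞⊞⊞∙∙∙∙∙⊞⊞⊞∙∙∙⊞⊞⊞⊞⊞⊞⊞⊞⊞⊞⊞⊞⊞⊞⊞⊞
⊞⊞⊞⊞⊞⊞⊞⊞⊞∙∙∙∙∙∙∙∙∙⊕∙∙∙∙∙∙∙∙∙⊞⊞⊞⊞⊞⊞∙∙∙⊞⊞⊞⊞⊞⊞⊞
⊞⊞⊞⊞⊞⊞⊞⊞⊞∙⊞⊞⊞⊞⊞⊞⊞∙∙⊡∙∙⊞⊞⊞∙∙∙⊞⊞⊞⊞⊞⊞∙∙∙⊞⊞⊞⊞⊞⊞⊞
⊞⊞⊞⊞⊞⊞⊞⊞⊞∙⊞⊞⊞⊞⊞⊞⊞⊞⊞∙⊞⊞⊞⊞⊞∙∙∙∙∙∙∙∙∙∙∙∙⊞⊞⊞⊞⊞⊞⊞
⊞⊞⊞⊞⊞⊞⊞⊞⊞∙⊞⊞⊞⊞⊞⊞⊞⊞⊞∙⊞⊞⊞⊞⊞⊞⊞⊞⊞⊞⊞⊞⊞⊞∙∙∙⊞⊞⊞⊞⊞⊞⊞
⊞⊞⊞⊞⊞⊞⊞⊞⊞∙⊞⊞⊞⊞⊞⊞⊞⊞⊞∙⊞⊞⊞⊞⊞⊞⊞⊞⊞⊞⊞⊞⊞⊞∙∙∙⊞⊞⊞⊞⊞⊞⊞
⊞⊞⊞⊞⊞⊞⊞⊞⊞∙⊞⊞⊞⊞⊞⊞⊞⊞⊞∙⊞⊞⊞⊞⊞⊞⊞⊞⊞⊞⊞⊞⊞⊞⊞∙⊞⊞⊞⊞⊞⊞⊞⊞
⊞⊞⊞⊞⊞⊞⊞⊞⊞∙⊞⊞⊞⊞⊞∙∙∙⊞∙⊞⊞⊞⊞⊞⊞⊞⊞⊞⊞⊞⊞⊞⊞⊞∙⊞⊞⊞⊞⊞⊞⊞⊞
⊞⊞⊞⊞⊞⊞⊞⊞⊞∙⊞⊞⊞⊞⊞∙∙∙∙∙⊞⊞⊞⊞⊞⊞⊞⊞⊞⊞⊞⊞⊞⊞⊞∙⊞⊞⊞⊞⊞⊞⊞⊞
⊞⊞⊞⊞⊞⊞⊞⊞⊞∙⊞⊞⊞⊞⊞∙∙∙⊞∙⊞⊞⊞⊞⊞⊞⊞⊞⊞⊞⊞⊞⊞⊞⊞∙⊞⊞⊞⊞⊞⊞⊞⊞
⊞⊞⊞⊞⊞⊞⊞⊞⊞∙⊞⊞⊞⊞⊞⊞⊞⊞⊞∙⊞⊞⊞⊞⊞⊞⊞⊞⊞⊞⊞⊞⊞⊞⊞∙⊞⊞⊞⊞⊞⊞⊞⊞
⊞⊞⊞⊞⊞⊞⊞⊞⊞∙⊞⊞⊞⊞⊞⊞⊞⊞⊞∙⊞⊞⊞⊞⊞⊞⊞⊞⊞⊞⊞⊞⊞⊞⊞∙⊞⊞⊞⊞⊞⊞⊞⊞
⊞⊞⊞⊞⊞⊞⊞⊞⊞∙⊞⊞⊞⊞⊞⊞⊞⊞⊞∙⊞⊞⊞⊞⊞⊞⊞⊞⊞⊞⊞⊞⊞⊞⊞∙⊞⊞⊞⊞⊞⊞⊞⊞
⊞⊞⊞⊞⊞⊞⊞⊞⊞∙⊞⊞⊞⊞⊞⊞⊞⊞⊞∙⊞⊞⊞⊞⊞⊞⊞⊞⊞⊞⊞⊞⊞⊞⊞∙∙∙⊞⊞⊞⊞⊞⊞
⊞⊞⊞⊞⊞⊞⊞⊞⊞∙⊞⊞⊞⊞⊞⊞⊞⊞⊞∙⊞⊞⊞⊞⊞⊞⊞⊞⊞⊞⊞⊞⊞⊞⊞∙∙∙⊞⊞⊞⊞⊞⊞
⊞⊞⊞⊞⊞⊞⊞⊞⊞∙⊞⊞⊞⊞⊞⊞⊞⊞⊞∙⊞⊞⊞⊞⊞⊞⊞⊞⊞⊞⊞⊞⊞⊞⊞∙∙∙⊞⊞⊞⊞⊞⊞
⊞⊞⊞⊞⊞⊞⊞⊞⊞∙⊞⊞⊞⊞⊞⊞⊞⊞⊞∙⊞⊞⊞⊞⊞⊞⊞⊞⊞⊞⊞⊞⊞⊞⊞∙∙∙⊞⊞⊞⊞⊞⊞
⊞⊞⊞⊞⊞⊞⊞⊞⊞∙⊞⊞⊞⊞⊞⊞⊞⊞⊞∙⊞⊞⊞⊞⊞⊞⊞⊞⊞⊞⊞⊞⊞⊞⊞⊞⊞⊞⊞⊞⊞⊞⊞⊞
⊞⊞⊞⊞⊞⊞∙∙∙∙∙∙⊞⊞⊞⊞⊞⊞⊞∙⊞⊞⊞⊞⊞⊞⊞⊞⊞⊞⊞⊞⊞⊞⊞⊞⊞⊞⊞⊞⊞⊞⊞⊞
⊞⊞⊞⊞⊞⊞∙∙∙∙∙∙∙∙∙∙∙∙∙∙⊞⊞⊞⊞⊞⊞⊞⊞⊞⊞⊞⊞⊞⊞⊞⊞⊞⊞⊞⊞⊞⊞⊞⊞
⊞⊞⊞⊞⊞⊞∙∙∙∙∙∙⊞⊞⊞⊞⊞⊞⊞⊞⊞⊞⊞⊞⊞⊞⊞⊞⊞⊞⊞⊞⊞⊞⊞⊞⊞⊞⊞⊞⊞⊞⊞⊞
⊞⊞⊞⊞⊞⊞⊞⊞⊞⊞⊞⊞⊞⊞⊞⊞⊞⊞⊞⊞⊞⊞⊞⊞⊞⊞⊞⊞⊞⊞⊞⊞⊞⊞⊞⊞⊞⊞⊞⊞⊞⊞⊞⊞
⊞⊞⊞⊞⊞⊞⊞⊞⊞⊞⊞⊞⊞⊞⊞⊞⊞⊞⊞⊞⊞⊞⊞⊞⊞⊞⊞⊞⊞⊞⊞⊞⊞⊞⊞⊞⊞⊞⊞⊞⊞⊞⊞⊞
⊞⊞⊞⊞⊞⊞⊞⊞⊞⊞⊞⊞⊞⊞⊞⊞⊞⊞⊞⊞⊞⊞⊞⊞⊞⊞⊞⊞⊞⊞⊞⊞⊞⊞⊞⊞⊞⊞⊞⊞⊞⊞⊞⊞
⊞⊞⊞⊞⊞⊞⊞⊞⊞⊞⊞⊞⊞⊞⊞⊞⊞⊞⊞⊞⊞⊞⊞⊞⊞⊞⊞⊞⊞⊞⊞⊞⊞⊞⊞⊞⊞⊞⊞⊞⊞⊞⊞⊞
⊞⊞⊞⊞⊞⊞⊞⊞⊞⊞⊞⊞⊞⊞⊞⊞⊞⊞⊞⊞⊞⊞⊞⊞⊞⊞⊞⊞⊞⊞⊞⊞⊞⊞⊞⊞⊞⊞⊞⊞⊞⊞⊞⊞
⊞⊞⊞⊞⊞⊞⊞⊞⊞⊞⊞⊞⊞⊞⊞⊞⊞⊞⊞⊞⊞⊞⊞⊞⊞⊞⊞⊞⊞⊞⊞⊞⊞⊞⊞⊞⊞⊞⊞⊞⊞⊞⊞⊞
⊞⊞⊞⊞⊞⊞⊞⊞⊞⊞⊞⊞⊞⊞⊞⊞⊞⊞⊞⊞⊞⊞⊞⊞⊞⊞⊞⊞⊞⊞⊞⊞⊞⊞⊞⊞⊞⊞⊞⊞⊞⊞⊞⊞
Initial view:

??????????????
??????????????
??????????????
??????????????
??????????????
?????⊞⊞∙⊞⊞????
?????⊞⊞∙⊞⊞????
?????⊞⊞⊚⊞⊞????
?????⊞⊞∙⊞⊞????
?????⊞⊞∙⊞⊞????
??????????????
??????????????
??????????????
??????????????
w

??????????????
??????????????
??????????????
??????????????
??????????????
?????⊞⊞∙⊞⊞????
?????⊞⊞∙⊞⊞????
?????⊞⊞⊚⊞⊞????
?????⊞⊞∙⊞⊞????
?????⊞⊞∙⊞⊞????
?????⊞⊞∙⊞⊞????
??????????????
??????????????
??????????????

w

??????????????
??????????????
??????????????
??????????????
??????????????
?????⊞⊞∙∙∙????
?????⊞⊞∙⊞⊞????
?????⊞⊞⊚⊞⊞????
?????⊞⊞∙⊞⊞????
?????⊞⊞∙⊞⊞????
?????⊞⊞∙⊞⊞????
?????⊞⊞∙⊞⊞????
??????????????
??????????????

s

??????????????
??????????????
??????????????
??????????????
?????⊞⊞∙∙∙????
?????⊞⊞∙⊞⊞????
?????⊞⊞∙⊞⊞????
?????⊞⊞⊚⊞⊞????
?????⊞⊞∙⊞⊞????
?????⊞⊞∙⊞⊞????
?????⊞⊞∙⊞⊞????
??????????????
??????????????
??????????????

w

??????????????
??????????????
??????????????
??????????????
??????????????
?????⊞⊞∙∙∙????
?????⊞⊞∙⊞⊞????
?????⊞⊞⊚⊞⊞????
?????⊞⊞∙⊞⊞????
?????⊞⊞∙⊞⊞????
?????⊞⊞∙⊞⊞????
?????⊞⊞∙⊞⊞????
??????????????
??????????????

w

??????????????
??????????????
??????????????
??????????????
??????????????
?????⊞⊞⊞⊞⊞????
?????⊞⊞∙∙∙????
?????⊞⊞⊚⊞⊞????
?????⊞⊞∙⊞⊞????
?????⊞⊞∙⊞⊞????
?????⊞⊞∙⊞⊞????
?????⊞⊞∙⊞⊞????
?????⊞⊞∙⊞⊞????
??????????????

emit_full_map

⊞⊞⊞⊞⊞
⊞⊞∙∙∙
⊞⊞⊚⊞⊞
⊞⊞∙⊞⊞
⊞⊞∙⊞⊞
⊞⊞∙⊞⊞
⊞⊞∙⊞⊞
⊞⊞∙⊞⊞

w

??????????????
??????????????
??????????????
??????????????
??????????????
?????⊞⊞⊞⊞⊞????
?????⊞⊞⊞⊞⊞????
?????⊞⊞⊚∙∙????
?????⊞⊞∙⊞⊞????
?????⊞⊞∙⊞⊞????
?????⊞⊞∙⊞⊞????
?????⊞⊞∙⊞⊞????
?????⊞⊞∙⊞⊞????
?????⊞⊞∙⊞⊞????

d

??????????????
??????????????
??????????????
??????????????
??????????????
????⊞⊞⊞⊞⊞⊞????
????⊞⊞⊞⊞⊞⊞????
????⊞⊞∙⊚∙∙????
????⊞⊞∙⊞⊞⊞????
????⊞⊞∙⊞⊞⊞????
????⊞⊞∙⊞⊞?????
????⊞⊞∙⊞⊞?????
????⊞⊞∙⊞⊞?????
????⊞⊞∙⊞⊞?????

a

??????????????
??????????????
??????????????
??????????????
??????????????
?????⊞⊞⊞⊞⊞⊞???
?????⊞⊞⊞⊞⊞⊞???
?????⊞⊞⊚∙∙∙???
?????⊞⊞∙⊞⊞⊞???
?????⊞⊞∙⊞⊞⊞???
?????⊞⊞∙⊞⊞????
?????⊞⊞∙⊞⊞????
?????⊞⊞∙⊞⊞????
?????⊞⊞∙⊞⊞????

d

??????????????
??????????????
??????????????
??????????????
??????????????
????⊞⊞⊞⊞⊞⊞????
????⊞⊞⊞⊞⊞⊞????
????⊞⊞∙⊚∙∙????
????⊞⊞∙⊞⊞⊞????
????⊞⊞∙⊞⊞⊞????
????⊞⊞∙⊞⊞?????
????⊞⊞∙⊞⊞?????
????⊞⊞∙⊞⊞?????
????⊞⊞∙⊞⊞?????

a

??????????????
??????????????
??????????????
??????????????
??????????????
?????⊞⊞⊞⊞⊞⊞???
?????⊞⊞⊞⊞⊞⊞???
?????⊞⊞⊚∙∙∙???
?????⊞⊞∙⊞⊞⊞???
?????⊞⊞∙⊞⊞⊞???
?????⊞⊞∙⊞⊞????
?????⊞⊞∙⊞⊞????
?????⊞⊞∙⊞⊞????
?????⊞⊞∙⊞⊞????


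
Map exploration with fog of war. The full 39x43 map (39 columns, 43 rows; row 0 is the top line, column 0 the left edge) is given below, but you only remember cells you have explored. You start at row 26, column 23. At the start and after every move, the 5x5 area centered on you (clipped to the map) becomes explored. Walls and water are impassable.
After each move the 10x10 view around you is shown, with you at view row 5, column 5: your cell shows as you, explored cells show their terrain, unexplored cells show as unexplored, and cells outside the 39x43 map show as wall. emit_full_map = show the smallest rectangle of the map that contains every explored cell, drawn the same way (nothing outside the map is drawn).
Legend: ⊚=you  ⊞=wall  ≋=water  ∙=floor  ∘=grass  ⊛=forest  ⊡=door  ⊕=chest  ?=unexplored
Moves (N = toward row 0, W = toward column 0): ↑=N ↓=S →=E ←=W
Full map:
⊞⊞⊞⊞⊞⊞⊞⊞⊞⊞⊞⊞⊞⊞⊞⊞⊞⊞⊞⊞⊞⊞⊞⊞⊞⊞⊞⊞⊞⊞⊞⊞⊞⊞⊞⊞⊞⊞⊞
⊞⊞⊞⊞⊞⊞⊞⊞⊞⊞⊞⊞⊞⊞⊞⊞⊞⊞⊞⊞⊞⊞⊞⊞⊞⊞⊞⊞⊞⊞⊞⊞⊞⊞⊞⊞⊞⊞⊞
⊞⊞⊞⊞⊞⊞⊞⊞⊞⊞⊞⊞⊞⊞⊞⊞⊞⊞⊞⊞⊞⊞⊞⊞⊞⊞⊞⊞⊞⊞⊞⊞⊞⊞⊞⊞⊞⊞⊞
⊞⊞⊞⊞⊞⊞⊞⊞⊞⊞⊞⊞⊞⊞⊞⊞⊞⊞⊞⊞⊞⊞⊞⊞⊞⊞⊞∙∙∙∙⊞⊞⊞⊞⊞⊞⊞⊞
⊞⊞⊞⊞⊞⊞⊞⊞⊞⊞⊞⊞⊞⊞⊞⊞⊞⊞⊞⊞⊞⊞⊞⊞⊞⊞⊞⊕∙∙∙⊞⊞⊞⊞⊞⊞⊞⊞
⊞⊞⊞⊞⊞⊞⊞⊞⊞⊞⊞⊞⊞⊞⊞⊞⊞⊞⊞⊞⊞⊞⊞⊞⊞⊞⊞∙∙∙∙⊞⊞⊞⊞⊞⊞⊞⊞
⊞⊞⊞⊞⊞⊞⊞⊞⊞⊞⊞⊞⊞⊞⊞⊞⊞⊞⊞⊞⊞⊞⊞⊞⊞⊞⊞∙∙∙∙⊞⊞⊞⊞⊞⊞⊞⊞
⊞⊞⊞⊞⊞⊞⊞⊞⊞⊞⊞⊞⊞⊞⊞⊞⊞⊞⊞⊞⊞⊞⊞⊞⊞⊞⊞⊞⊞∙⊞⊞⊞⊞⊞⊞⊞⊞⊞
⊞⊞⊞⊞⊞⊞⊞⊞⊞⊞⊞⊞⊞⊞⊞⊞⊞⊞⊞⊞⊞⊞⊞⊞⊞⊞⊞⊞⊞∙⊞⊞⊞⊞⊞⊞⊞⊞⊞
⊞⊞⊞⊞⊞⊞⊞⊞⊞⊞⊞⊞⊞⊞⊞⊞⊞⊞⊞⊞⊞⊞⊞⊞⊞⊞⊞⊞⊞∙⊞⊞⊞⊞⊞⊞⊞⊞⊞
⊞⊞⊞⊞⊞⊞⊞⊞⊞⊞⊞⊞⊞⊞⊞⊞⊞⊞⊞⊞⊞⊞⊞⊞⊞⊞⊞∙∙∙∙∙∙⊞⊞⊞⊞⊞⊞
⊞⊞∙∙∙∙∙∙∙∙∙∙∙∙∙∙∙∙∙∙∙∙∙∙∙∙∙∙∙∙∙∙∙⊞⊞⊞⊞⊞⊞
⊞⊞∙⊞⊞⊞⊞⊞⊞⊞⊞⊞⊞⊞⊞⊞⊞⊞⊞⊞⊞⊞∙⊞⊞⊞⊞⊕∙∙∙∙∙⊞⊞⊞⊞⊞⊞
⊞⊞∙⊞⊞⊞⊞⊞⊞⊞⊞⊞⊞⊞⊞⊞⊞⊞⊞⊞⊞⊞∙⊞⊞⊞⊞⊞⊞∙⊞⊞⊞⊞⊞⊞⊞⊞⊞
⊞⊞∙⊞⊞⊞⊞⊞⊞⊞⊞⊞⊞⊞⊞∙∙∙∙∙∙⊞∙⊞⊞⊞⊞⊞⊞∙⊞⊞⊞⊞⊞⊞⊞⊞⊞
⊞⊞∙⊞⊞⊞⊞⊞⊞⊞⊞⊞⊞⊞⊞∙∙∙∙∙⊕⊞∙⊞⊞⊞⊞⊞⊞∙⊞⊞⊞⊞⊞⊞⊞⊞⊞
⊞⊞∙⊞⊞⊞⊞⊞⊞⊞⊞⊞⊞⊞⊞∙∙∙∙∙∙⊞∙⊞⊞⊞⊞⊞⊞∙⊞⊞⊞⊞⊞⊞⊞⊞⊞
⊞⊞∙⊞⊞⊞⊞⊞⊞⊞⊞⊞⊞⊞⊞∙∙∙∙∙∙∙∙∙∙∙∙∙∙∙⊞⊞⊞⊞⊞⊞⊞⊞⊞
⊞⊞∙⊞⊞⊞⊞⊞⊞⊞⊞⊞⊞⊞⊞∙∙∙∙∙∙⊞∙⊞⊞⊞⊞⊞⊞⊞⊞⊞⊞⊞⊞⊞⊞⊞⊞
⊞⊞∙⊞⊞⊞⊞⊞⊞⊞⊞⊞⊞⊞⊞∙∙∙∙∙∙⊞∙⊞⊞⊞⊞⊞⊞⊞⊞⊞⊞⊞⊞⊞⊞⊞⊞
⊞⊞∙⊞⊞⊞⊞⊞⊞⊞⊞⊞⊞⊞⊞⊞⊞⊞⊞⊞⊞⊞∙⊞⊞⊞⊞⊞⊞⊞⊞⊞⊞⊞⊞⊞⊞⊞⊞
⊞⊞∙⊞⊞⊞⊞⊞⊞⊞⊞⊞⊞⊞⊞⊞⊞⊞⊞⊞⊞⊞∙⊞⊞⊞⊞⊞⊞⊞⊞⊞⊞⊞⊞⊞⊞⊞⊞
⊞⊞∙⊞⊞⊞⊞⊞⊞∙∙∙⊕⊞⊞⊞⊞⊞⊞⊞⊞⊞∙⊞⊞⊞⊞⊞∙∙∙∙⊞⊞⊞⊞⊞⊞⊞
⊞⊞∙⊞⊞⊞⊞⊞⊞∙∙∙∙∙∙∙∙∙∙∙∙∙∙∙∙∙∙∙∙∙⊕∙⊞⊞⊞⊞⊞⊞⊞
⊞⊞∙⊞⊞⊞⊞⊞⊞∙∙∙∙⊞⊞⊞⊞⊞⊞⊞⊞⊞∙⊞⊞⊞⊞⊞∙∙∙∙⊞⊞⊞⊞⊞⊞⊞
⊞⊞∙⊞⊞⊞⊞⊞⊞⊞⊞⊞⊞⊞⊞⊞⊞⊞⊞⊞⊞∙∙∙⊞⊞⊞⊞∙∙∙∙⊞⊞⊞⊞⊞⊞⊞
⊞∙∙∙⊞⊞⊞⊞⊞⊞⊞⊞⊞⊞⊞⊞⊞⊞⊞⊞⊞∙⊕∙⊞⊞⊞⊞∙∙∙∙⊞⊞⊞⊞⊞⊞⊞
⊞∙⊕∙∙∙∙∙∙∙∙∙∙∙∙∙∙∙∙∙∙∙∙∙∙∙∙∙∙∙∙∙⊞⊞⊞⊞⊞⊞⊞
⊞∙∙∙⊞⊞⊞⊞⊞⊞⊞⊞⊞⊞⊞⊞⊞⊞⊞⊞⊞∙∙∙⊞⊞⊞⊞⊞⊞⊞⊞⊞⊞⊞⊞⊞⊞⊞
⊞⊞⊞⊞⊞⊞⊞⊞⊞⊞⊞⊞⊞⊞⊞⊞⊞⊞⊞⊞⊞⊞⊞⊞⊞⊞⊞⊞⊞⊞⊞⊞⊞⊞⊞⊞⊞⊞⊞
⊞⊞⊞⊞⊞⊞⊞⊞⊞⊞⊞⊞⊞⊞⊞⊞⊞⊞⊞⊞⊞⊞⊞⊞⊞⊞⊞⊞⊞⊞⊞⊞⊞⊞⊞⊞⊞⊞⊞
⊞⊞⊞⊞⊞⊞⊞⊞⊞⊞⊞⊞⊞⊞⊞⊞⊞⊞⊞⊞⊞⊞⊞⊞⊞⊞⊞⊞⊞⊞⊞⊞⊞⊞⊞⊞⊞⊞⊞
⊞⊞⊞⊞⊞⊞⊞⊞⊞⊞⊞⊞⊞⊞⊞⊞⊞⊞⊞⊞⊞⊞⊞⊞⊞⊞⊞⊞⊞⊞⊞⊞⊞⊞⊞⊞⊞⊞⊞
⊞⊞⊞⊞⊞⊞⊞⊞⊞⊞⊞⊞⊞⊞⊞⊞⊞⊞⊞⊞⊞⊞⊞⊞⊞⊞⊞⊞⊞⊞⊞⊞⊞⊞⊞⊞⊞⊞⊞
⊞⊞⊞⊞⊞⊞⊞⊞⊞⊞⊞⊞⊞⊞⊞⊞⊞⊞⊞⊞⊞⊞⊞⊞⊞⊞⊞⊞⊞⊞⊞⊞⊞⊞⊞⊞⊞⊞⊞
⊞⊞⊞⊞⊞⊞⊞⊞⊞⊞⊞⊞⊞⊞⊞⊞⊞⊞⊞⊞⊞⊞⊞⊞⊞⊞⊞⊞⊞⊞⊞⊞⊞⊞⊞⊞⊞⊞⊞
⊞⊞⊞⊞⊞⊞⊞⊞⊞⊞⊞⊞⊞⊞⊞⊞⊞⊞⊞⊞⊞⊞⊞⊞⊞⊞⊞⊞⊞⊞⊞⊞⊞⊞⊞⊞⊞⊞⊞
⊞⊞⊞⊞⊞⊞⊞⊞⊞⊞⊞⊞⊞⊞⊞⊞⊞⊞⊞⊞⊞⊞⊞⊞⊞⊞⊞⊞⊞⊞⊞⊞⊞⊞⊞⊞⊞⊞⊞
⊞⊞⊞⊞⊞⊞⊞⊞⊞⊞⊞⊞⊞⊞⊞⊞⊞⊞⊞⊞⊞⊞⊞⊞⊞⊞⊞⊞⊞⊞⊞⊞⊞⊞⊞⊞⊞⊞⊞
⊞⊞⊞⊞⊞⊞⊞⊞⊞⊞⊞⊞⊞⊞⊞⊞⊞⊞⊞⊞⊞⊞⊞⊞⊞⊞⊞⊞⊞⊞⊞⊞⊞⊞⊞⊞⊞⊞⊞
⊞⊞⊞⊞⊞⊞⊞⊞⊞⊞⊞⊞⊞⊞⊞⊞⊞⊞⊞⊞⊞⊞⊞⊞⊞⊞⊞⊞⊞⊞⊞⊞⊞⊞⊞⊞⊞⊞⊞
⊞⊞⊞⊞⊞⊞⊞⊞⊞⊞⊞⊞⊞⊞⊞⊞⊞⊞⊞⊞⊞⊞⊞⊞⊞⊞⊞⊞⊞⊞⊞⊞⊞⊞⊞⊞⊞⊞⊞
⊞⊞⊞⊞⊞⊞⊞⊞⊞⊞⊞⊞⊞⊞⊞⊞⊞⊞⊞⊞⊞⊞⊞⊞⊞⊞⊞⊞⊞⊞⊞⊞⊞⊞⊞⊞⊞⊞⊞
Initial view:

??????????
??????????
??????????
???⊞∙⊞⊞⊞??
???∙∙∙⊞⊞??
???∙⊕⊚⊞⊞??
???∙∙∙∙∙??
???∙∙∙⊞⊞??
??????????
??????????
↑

??????????
??????????
??????????
???∙∙∙∙∙??
???⊞∙⊞⊞⊞??
???∙∙⊚⊞⊞??
???∙⊕∙⊞⊞??
???∙∙∙∙∙??
???∙∙∙⊞⊞??
??????????

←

??????????
??????????
??????????
???∙∙∙∙∙∙?
???⊞⊞∙⊞⊞⊞?
???⊞∙⊚∙⊞⊞?
???⊞∙⊕∙⊞⊞?
???∙∙∙∙∙∙?
????∙∙∙⊞⊞?
??????????

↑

??????????
??????????
??????????
???⊞⊞∙⊞⊞??
???∙∙∙∙∙∙?
???⊞⊞⊚⊞⊞⊞?
???⊞∙∙∙⊞⊞?
???⊞∙⊕∙⊞⊞?
???∙∙∙∙∙∙?
????∙∙∙⊞⊞?

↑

??????????
??????????
??????????
???⊞⊞∙⊞⊞??
???⊞⊞∙⊞⊞??
???∙∙⊚∙∙∙?
???⊞⊞∙⊞⊞⊞?
???⊞∙∙∙⊞⊞?
???⊞∙⊕∙⊞⊞?
???∙∙∙∙∙∙?

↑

??????????
??????????
??????????
???⊞⊞∙⊞⊞??
???⊞⊞∙⊞⊞??
???⊞⊞⊚⊞⊞??
???∙∙∙∙∙∙?
???⊞⊞∙⊞⊞⊞?
???⊞∙∙∙⊞⊞?
???⊞∙⊕∙⊞⊞?

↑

??????????
??????????
??????????
???∙⊞∙⊞⊞??
???⊞⊞∙⊞⊞??
???⊞⊞⊚⊞⊞??
???⊞⊞∙⊞⊞??
???∙∙∙∙∙∙?
???⊞⊞∙⊞⊞⊞?
???⊞∙∙∙⊞⊞?

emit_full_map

∙⊞∙⊞⊞?
⊞⊞∙⊞⊞?
⊞⊞⊚⊞⊞?
⊞⊞∙⊞⊞?
∙∙∙∙∙∙
⊞⊞∙⊞⊞⊞
⊞∙∙∙⊞⊞
⊞∙⊕∙⊞⊞
∙∙∙∙∙∙
?∙∙∙⊞⊞

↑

??????????
??????????
??????????
???∙⊞∙⊞⊞??
???∙⊞∙⊞⊞??
???⊞⊞⊚⊞⊞??
???⊞⊞∙⊞⊞??
???⊞⊞∙⊞⊞??
???∙∙∙∙∙∙?
???⊞⊞∙⊞⊞⊞?

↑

??????????
??????????
??????????
???∙∙∙∙∙??
???∙⊞∙⊞⊞??
???∙⊞⊚⊞⊞??
???⊞⊞∙⊞⊞??
???⊞⊞∙⊞⊞??
???⊞⊞∙⊞⊞??
???∙∙∙∙∙∙?

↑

??????????
??????????
??????????
???∙⊞∙⊞⊞??
???∙∙∙∙∙??
???∙⊞⊚⊞⊞??
???∙⊞∙⊞⊞??
???⊞⊞∙⊞⊞??
???⊞⊞∙⊞⊞??
???⊞⊞∙⊞⊞??

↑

??????????
??????????
??????????
???⊕⊞∙⊞⊞??
???∙⊞∙⊞⊞??
???∙∙⊚∙∙??
???∙⊞∙⊞⊞??
???∙⊞∙⊞⊞??
???⊞⊞∙⊞⊞??
???⊞⊞∙⊞⊞??

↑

??????????
??????????
??????????
???∙⊞∙⊞⊞??
???⊕⊞∙⊞⊞??
???∙⊞⊚⊞⊞??
???∙∙∙∙∙??
???∙⊞∙⊞⊞??
???∙⊞∙⊞⊞??
???⊞⊞∙⊞⊞??

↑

??????????
??????????
??????????
???⊞⊞∙⊞⊞??
???∙⊞∙⊞⊞??
???⊕⊞⊚⊞⊞??
???∙⊞∙⊞⊞??
???∙∙∙∙∙??
???∙⊞∙⊞⊞??
???∙⊞∙⊞⊞??

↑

??????????
??????????
??????????
???⊞⊞∙⊞⊞??
???⊞⊞∙⊞⊞??
???∙⊞⊚⊞⊞??
???⊕⊞∙⊞⊞??
???∙⊞∙⊞⊞??
???∙∙∙∙∙??
???∙⊞∙⊞⊞??

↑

??????????
??????????
??????????
???∙∙∙∙∙??
???⊞⊞∙⊞⊞??
???⊞⊞⊚⊞⊞??
???∙⊞∙⊞⊞??
???⊕⊞∙⊞⊞??
???∙⊞∙⊞⊞??
???∙∙∙∙∙??

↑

??????????
??????????
??????????
???⊞⊞⊞⊞⊞??
???∙∙∙∙∙??
???⊞⊞⊚⊞⊞??
???⊞⊞∙⊞⊞??
???∙⊞∙⊞⊞??
???⊕⊞∙⊞⊞??
???∙⊞∙⊞⊞??

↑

??????????
??????????
??????????
???⊞⊞⊞⊞⊞??
???⊞⊞⊞⊞⊞??
???∙∙⊚∙∙??
???⊞⊞∙⊞⊞??
???⊞⊞∙⊞⊞??
???∙⊞∙⊞⊞??
???⊕⊞∙⊞⊞??

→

??????????
??????????
??????????
??⊞⊞⊞⊞⊞⊞??
??⊞⊞⊞⊞⊞⊞??
??∙∙∙⊚∙∙??
??⊞⊞∙⊞⊞⊞??
??⊞⊞∙⊞⊞⊞??
??∙⊞∙⊞⊞???
??⊕⊞∙⊞⊞???

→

??????????
??????????
??????????
?⊞⊞⊞⊞⊞⊞⊞??
?⊞⊞⊞⊞⊞⊞⊞??
?∙∙∙∙⊚∙∙??
?⊞⊞∙⊞⊞⊞⊞??
?⊞⊞∙⊞⊞⊞⊞??
?∙⊞∙⊞⊞????
?⊕⊞∙⊞⊞????

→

??????????
??????????
??????????
⊞⊞⊞⊞⊞⊞⊞⊞??
⊞⊞⊞⊞⊞⊞⊞∙??
∙∙∙∙∙⊚∙∙??
⊞⊞∙⊞⊞⊞⊞⊕??
⊞⊞∙⊞⊞⊞⊞⊞??
∙⊞∙⊞⊞?????
⊕⊞∙⊞⊞?????

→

??????????
??????????
??????????
⊞⊞⊞⊞⊞⊞⊞⊞??
⊞⊞⊞⊞⊞⊞∙∙??
∙∙∙∙∙⊚∙∙??
⊞∙⊞⊞⊞⊞⊕∙??
⊞∙⊞⊞⊞⊞⊞⊞??
⊞∙⊞⊞??????
⊞∙⊞⊞??????

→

??????????
??????????
??????????
⊞⊞⊞⊞⊞⊞⊞∙??
⊞⊞⊞⊞⊞∙∙∙??
∙∙∙∙∙⊚∙∙??
∙⊞⊞⊞⊞⊕∙∙??
∙⊞⊞⊞⊞⊞⊞∙??
∙⊞⊞???????
∙⊞⊞???????

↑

??????????
??????????
??????????
???⊞⊞⊞⊞∙??
⊞⊞⊞⊞⊞⊞⊞∙??
⊞⊞⊞⊞⊞⊚∙∙??
∙∙∙∙∙∙∙∙??
∙⊞⊞⊞⊞⊕∙∙??
∙⊞⊞⊞⊞⊞⊞∙??
∙⊞⊞???????

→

??????????
??????????
??????????
??⊞⊞⊞⊞∙⊞??
⊞⊞⊞⊞⊞⊞∙⊞??
⊞⊞⊞⊞∙⊚∙∙??
∙∙∙∙∙∙∙∙??
⊞⊞⊞⊞⊕∙∙∙??
⊞⊞⊞⊞⊞⊞∙???
⊞⊞????????

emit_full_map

?????⊞⊞⊞⊞∙⊞
⊞⊞⊞⊞⊞⊞⊞⊞⊞∙⊞
⊞⊞⊞⊞⊞⊞⊞∙⊚∙∙
∙∙∙∙∙∙∙∙∙∙∙
⊞⊞∙⊞⊞⊞⊞⊕∙∙∙
⊞⊞∙⊞⊞⊞⊞⊞⊞∙?
∙⊞∙⊞⊞??????
⊕⊞∙⊞⊞??????
∙⊞∙⊞⊞??????
∙∙∙∙∙??????
∙⊞∙⊞⊞??????
∙⊞∙⊞⊞??????
⊞⊞∙⊞⊞??????
⊞⊞∙⊞⊞??????
⊞⊞∙⊞⊞??????
∙∙∙∙∙∙?????
⊞⊞∙⊞⊞⊞?????
⊞∙∙∙⊞⊞?????
⊞∙⊕∙⊞⊞?????
∙∙∙∙∙∙?????
?∙∙∙⊞⊞?????

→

??????????
??????????
??????????
?⊞⊞⊞⊞∙⊞⊞??
⊞⊞⊞⊞⊞∙⊞⊞??
⊞⊞⊞∙∙⊚∙∙??
∙∙∙∙∙∙∙∙??
⊞⊞⊞⊕∙∙∙∙??
⊞⊞⊞⊞⊞∙????
⊞?????????

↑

??????????
??????????
??????????
???⊞⊞∙⊞⊞??
?⊞⊞⊞⊞∙⊞⊞??
⊞⊞⊞⊞⊞⊚⊞⊞??
⊞⊞⊞∙∙∙∙∙??
∙∙∙∙∙∙∙∙??
⊞⊞⊞⊕∙∙∙∙??
⊞⊞⊞⊞⊞∙????

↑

??????????
??????????
??????????
???∙∙∙∙⊞??
???⊞⊞∙⊞⊞??
?⊞⊞⊞⊞⊚⊞⊞??
⊞⊞⊞⊞⊞∙⊞⊞??
⊞⊞⊞∙∙∙∙∙??
∙∙∙∙∙∙∙∙??
⊞⊞⊞⊕∙∙∙∙??

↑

??????????
??????????
??????????
???∙∙∙∙⊞??
???∙∙∙∙⊞??
???⊞⊞⊚⊞⊞??
?⊞⊞⊞⊞∙⊞⊞??
⊞⊞⊞⊞⊞∙⊞⊞??
⊞⊞⊞∙∙∙∙∙??
∙∙∙∙∙∙∙∙??

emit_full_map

???????∙∙∙∙⊞
???????∙∙∙∙⊞
???????⊞⊞⊚⊞⊞
?????⊞⊞⊞⊞∙⊞⊞
⊞⊞⊞⊞⊞⊞⊞⊞⊞∙⊞⊞
⊞⊞⊞⊞⊞⊞⊞∙∙∙∙∙
∙∙∙∙∙∙∙∙∙∙∙∙
⊞⊞∙⊞⊞⊞⊞⊕∙∙∙∙
⊞⊞∙⊞⊞⊞⊞⊞⊞∙??
∙⊞∙⊞⊞???????
⊕⊞∙⊞⊞???????
∙⊞∙⊞⊞???????
∙∙∙∙∙???????
∙⊞∙⊞⊞???????
∙⊞∙⊞⊞???????
⊞⊞∙⊞⊞???????
⊞⊞∙⊞⊞???????
⊞⊞∙⊞⊞???????
∙∙∙∙∙∙??????
⊞⊞∙⊞⊞⊞??????
⊞∙∙∙⊞⊞??????
⊞∙⊕∙⊞⊞??????
∙∙∙∙∙∙??????
?∙∙∙⊞⊞??????

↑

??????????
??????????
??????????
???⊕∙∙∙⊞??
???∙∙∙∙⊞??
???∙∙⊚∙⊞??
???⊞⊞∙⊞⊞??
?⊞⊞⊞⊞∙⊞⊞??
⊞⊞⊞⊞⊞∙⊞⊞??
⊞⊞⊞∙∙∙∙∙??

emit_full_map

???????⊕∙∙∙⊞
???????∙∙∙∙⊞
???????∙∙⊚∙⊞
???????⊞⊞∙⊞⊞
?????⊞⊞⊞⊞∙⊞⊞
⊞⊞⊞⊞⊞⊞⊞⊞⊞∙⊞⊞
⊞⊞⊞⊞⊞⊞⊞∙∙∙∙∙
∙∙∙∙∙∙∙∙∙∙∙∙
⊞⊞∙⊞⊞⊞⊞⊕∙∙∙∙
⊞⊞∙⊞⊞⊞⊞⊞⊞∙??
∙⊞∙⊞⊞???????
⊕⊞∙⊞⊞???????
∙⊞∙⊞⊞???????
∙∙∙∙∙???????
∙⊞∙⊞⊞???????
∙⊞∙⊞⊞???????
⊞⊞∙⊞⊞???????
⊞⊞∙⊞⊞???????
⊞⊞∙⊞⊞???????
∙∙∙∙∙∙??????
⊞⊞∙⊞⊞⊞??????
⊞∙∙∙⊞⊞??????
⊞∙⊕∙⊞⊞??????
∙∙∙∙∙∙??????
?∙∙∙⊞⊞??????


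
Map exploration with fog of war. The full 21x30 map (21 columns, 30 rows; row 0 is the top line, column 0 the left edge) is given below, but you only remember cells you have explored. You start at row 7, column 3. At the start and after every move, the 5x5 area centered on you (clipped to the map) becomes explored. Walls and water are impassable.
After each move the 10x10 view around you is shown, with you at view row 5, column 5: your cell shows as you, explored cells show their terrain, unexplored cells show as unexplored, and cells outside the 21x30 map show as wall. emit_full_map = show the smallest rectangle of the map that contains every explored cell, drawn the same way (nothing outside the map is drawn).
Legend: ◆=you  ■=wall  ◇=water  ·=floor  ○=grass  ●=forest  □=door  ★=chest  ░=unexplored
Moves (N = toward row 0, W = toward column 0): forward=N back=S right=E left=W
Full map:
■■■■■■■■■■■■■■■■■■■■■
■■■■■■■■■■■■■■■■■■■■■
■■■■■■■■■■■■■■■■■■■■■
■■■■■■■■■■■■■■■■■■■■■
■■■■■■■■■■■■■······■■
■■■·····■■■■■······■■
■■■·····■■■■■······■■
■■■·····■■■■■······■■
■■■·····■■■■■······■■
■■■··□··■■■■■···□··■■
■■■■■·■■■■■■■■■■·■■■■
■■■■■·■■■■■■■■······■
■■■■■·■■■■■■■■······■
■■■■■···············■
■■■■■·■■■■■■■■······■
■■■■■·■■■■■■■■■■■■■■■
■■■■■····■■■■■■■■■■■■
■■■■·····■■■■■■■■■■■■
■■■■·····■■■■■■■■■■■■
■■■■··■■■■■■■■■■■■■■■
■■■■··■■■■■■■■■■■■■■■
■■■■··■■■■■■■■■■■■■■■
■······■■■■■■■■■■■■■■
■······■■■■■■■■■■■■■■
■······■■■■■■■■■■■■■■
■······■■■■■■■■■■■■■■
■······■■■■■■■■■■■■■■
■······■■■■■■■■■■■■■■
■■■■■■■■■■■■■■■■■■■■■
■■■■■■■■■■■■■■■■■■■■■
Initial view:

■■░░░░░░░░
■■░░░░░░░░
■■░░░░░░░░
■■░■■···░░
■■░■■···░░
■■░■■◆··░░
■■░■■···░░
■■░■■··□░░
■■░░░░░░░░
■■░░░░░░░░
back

■■░░░░░░░░
■■░░░░░░░░
■■░■■···░░
■■░■■···░░
■■░■■···░░
■■░■■◆··░░
■■░■■··□░░
■■░■■■■·░░
■■░░░░░░░░
■■░░░░░░░░

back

■■░░░░░░░░
■■░■■···░░
■■░■■···░░
■■░■■···░░
■■░■■···░░
■■░■■◆·□░░
■■░■■■■·░░
■■░■■■■·░░
■■░░░░░░░░
■■░░░░░░░░

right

■░░░░░░░░░
■░■■···░░░
■░■■···░░░
■░■■····░░
■░■■····░░
■░■■·◆□·░░
■░■■■■·■░░
■░■■■■·■░░
■░░░░░░░░░
■░░░░░░░░░

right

░░░░░░░░░░
░■■···░░░░
░■■···░░░░
░■■·····░░
░■■·····░░
░■■··◆··░░
░■■■■·■■░░
░■■■■·■■░░
░░░░░░░░░░
░░░░░░░░░░

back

░■■···░░░░
░■■···░░░░
░■■·····░░
░■■·····░░
░■■··□··░░
░■■■■◆■■░░
░■■■■·■■░░
░░░■■·■■░░
░░░░░░░░░░
░░░░░░░░░░

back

░■■···░░░░
░■■·····░░
░■■·····░░
░■■··□··░░
░■■■■·■■░░
░■■■■◆■■░░
░░░■■·■■░░
░░░■■···░░
░░░░░░░░░░
░░░░░░░░░░

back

░■■·····░░
░■■·····░░
░■■··□··░░
░■■■■·■■░░
░■■■■·■■░░
░░░■■◆■■░░
░░░■■···░░
░░░■■·■■░░
░░░░░░░░░░
░░░░░░░░░░

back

░■■·····░░
░■■··□··░░
░■■■■·■■░░
░■■■■·■■░░
░░░■■·■■░░
░░░■■◆··░░
░░░■■·■■░░
░░░■■·■■░░
░░░░░░░░░░
░░░░░░░░░░

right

■■·····░░░
■■··□··░░░
■■■■·■■░░░
■■■■·■■■░░
░░■■·■■■░░
░░■■·◆··░░
░░■■·■■■░░
░░■■·■■■░░
░░░░░░░░░░
░░░░░░░░░░

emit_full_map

■■···░░░
■■···░░░
■■·····░
■■·····░
■■··□··░
■■■■·■■░
■■■■·■■■
░░■■·■■■
░░■■·◆··
░░■■·■■■
░░■■·■■■

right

■·····░░░░
■··□··░░░░
■■■·■■░░░░
■■■·■■■■░░
░■■·■■■■░░
░■■··◆··░░
░■■·■■■■░░
░■■·■■■■░░
░░░░░░░░░░
░░░░░░░░░░

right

·····░░░░░
··□··░░░░░
■■·■■░░░░░
■■·■■■■■░░
■■·■■■■■░░
■■···◆··░░
■■·■■■■■░░
■■·■■■■■░░
░░░░░░░░░░
░░░░░░░░░░

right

····░░░░░░
·□··░░░░░░
■·■■░░░░░░
■·■■■■■■░░
■·■■■■■■░░
■····◆··░░
■·■■■■■■░░
■·■■■■■■░░
░░░░░░░░░░
░░░░░░░░░░

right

···░░░░░░░
□··░░░░░░░
·■■░░░░░░░
·■■■■■■■░░
·■■■■■■■░░
·····◆··░░
·■■■■■■■░░
·■■■■■■■░░
░░░░░░░░░░
░░░░░░░░░░

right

··░░░░░░░░
··░░░░░░░░
■■░░░░░░░░
■■■■■■■■░░
■■■■■■■■░░
·····◆··░░
■■■■■■■■░░
■■■■■■■■░░
░░░░░░░░░░
░░░░░░░░░░

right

·░░░░░░░░░
·░░░░░░░░░
■░░░░░░░░░
■■■■■■■·░░
■■■■■■■·░░
·····◆··░░
■■■■■■■·░░
■■■■■■■■░░
░░░░░░░░░░
░░░░░░░░░░

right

░░░░░░░░░░
░░░░░░░░░░
░░░░░░░░░░
■■■■■■··░░
■■■■■■··░░
·····◆··░░
■■■■■■··░░
■■■■■■■■░░
░░░░░░░░░░
░░░░░░░░░░

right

░░░░░░░░░░
░░░░░░░░░░
░░░░░░░░░░
■■■■■···░░
■■■■■···░░
·····◆··░░
■■■■■···░░
■■■■■■■■░░
░░░░░░░░░░
░░░░░░░░░░

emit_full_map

■■···░░░░░░░░░░░
■■···░░░░░░░░░░░
■■·····░░░░░░░░░
■■·····░░░░░░░░░
■■··□··░░░░░░░░░
■■■■·■■░░░░░░░░░
■■■■·■■■■■■■■···
░░■■·■■■■■■■■···
░░■■·········◆··
░░■■·■■■■■■■■···
░░■■·■■■■■■■■■■■

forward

░░░░░░░░░░
░░░░░░░░░░
░░░░░░░░░░
░░░■■■■·░░
■■■■■···░░
■■■■■◆··░░
········░░
■■■■■···░░
■■■■■■■■░░
░░░░░░░░░░

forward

░░░░░░░░░░
░░░░░░░░░░
░░░░░░░░░░
░░░■···□░░
░░░■■■■·░░
■■■■■◆··░░
■■■■■···░░
········░░
■■■■■···░░
■■■■■■■■░░

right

░░░░░░░░░░
░░░░░░░░░░
░░░░░░░░░░
░░■···□·░░
░░■■■■·■░░
■■■■·◆··░░
■■■■····░░
········░░
■■■■···░░░
■■■■■■■░░░

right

░░░░░░░░░░
░░░░░░░░░░
░░░░░░░░░░
░■···□··░░
░■■■■·■■░░
■■■··◆··░░
■■■·····░░
········░░
■■■···░░░░
■■■■■■░░░░

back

░░░░░░░░░░
░░░░░░░░░░
░■···□··░░
░■■■■·■■░░
■■■·····░░
■■■··◆··░░
········░░
■■■·····░░
■■■■■■░░░░
░░░░░░░░░░

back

░░░░░░░░░░
░■···□··░░
░■■■■·■■░░
■■■·····░░
■■■·····░░
·····◆··░░
■■■·····░░
■■■■■■■■░░
░░░░░░░░░░
░░░░░░░░░░

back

░■···□··░░
░■■■■·■■░░
■■■·····░░
■■■·····░░
········░░
■■■··◆··░░
■■■■■■■■░░
░░░■■■■■░░
░░░░░░░░░░
░░░░░░░░░░

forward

░░░░░░░░░░
░■···□··░░
░■■■■·■■░░
■■■·····░░
■■■·····░░
·····◆··░░
■■■·····░░
■■■■■■■■░░
░░░■■■■■░░
░░░░░░░░░░

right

░░░░░░░░░■
■···□··░░■
■■■■·■■░░■
■■······░■
■■······░■
·····◆··░■
■■······░■
■■■■■■■■░■
░░■■■■■░░■
░░░░░░░░░■

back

■···□··░░■
■■■■·■■░░■
■■······░■
■■······░■
········░■
■■···◆··░■
■■■■■■■■░■
░░■■■■■■░■
░░░░░░░░░■
░░░░░░░░░■

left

░■···□··░░
░■■■■·■■░░
■■■······░
■■■······░
·········░
■■■··◆···░
■■■■■■■■■░
░░░■■■■■■░
░░░░░░░░░░
░░░░░░░░░░

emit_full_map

■■···░░░░░░░░░░░░░░
■■···░░░░░░░░░░░░░░
■■·····░░░░░░░░░░░░
■■·····░░░░░░░░░░░░
■■··□··░░░░■···□··░
■■■■·■■░░░░■■■■·■■░
■■■■·■■■■■■■■······
░░■■·■■■■■■■■······
░░■■···············
░░■■·■■■■■■■■··◆···
░░■■·■■■■■■■■■■■■■■
░░░░░░░░░░░░░■■■■■■
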